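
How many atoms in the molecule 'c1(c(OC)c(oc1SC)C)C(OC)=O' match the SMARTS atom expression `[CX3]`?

The query [CX3] means: C with X3: aliphatic carbon with exactly 3 total connections.
Check the 14 heavy atoms by environment: 1× o (aromatic, X2) → no; 4× c (aromatic, X3) → no; 4× C (X4) → no; 2× O (X2) → no; 1× S (X2) → no; 1× C (X3) → match; 1× O (X1) → no.
That gives 1 matching atom.

1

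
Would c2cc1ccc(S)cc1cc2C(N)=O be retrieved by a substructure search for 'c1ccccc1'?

The pattern c1ccccc1 describes six aromatic carbons in a ring — a benzene ring.
The required atom environment is present in the molecule, so the pattern matches.

Yes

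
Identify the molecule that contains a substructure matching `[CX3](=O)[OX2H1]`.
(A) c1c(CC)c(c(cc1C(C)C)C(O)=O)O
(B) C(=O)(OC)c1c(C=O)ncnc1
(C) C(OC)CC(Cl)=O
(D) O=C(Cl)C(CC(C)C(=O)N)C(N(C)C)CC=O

A

[CX3](=O)[OX2H1] describes an sp2 carbon double-bonded to O and single-bonded to an -OH oxygen (a carboxylic acid).
(A) contains a carboxylic acid group (-C(=O)OH), which satisfies every atom and bond constraint.
(B) has an aldehyde (-CHO) but there is no singly-bonded oxygen on the carbonyl carbon.
(C) has an acyl chloride (-C(=O)Cl) but the carbonyl is bonded to Cl, not to an -OH oxygen.
(D) has an aldehyde (-CHO) but there is no singly-bonded oxygen on the carbonyl carbon.
So the answer is (A).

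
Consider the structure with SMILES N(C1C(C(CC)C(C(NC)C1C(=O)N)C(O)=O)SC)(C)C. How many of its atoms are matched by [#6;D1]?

5

The query [#6;D1] means: carbon bonded to exactly one heavy atom.
Check the 21 heavy atoms by environment: 8× C (D3) → no; 1× N (D2) → no; 5× C (D1) → match; 1× S (D2) → no; 1× N (D3) → no; 3× O (D1) → no; 1× C (D2) → no; 1× N (D1) → no.
That gives 5 matching atoms.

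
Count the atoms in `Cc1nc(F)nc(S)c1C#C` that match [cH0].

4

The query [cH0] means: aromatic carbon with no attached hydrogen (substituted or ring-fusion).
Check the 11 heavy atoms by environment: 2× n (aromatic, H0) → no; 4× c (aromatic, H0) → match; 1× C (H0) → no; 1× C (H1) → no; 1× S (H1) → no; 1× C (H3) → no; 1× F (H0) → no.
That gives 4 matching atoms.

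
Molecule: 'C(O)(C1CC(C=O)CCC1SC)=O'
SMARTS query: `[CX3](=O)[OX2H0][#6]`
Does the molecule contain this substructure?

The pattern [CX3](=O)[OX2H0][#6] describes a carbonyl carbon bonded to an oxygen that is itself bonded to carbon (no H on that O) — an ester.
The closest candidate here is a carboxylic acid group (-C(=O)OH), but the singly-bonded O carries H (OX2H1, not H0). No other fragment satisfies the full query, so there is no match.

No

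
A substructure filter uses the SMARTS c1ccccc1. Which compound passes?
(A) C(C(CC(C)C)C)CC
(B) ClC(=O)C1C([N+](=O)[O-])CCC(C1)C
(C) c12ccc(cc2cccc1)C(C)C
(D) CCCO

c1ccccc1 describes six aromatic carbons in a ring (a benzene ring).
(A) has a methyl group (-CH3) but no six-membered all-carbon aromatic ring is present.
(B) has a methyl group (-CH3) but no six-membered all-carbon aromatic ring is present.
(C) contains the required atom environment, so the pattern matches.
(D) has a methyl group (-CH3) but no six-membered all-carbon aromatic ring is present.
So the answer is (C).

C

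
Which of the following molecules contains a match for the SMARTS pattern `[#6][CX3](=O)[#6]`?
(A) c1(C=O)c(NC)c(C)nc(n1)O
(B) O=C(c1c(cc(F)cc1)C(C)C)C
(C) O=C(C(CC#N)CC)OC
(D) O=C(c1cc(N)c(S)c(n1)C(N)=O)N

B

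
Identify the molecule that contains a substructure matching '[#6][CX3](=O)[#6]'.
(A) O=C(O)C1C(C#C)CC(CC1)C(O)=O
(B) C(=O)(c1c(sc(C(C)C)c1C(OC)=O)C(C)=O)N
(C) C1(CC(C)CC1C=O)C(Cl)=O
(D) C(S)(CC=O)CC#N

[#6][CX3](=O)[#6] describes a carbonyl carbon (no H) flanked by two carbons (a ketone).
(A) has a carboxylic acid group (-C(=O)OH) but one neighbour of the carbonyl carbon is O, not C.
(B) contains an acetyl/ketone group (-C(=O)CH3), which satisfies every atom and bond constraint.
(C) has an aldehyde (-CHO) but the carbonyl carbon has H1, so it is not flanked by two carbons.
(D) has an aldehyde (-CHO) but the carbonyl carbon has H1, so it is not flanked by two carbons.
So the answer is (B).

B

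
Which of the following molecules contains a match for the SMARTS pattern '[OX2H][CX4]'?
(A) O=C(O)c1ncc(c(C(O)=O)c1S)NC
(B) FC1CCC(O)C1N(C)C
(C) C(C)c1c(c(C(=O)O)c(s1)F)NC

B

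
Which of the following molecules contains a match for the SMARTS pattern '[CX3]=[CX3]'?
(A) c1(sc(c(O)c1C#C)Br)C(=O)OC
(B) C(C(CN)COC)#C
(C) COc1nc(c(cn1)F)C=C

[CX3]=[CX3] describes a non-aromatic C=C double bond between two sp2 carbons (an alkene).
(A) has an ethynyl group (-C#CH) but the C-C bond is a triple bond, not a double bond.
(B) has an ethynyl group (-C#CH) but the C-C bond is a triple bond, not a double bond.
(C) contains a vinyl group (-CH=CH2), which satisfies every atom and bond constraint.
So the answer is (C).

C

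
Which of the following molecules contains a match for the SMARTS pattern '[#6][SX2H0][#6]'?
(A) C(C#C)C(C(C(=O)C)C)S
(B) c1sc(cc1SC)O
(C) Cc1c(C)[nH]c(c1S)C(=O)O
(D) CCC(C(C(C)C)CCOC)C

B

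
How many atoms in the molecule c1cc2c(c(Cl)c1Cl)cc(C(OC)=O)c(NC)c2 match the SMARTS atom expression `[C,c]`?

13

The query [C,c] means: comma = OR; matches aliphatic or aromatic carbon — same as #6.
Check the 18 heavy atoms by environment: 10× c (aromatic) → match; 2× Cl → no; 1× N → no; 3× C → match; 2× O → no.
Summing the matching environments: 10 + 3 = 13 matching atoms.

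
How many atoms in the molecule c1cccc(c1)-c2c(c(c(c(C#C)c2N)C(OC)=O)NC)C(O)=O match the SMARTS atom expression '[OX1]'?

2

The query [OX1] means: aliphatic oxygen with one total connection — typically a carbonyl =O or an oxide.
Check the 24 heavy atoms by environment: 12× c (aromatic, X3) → no; 2× C (X2) → no; 2× N (X3) → no; 2× C (X4) → no; 2× C (X3) → no; 2× O (X1) → match; 2× O (X2) → no.
That gives 2 matching atoms.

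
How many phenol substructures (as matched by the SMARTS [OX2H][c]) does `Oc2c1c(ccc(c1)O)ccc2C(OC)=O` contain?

2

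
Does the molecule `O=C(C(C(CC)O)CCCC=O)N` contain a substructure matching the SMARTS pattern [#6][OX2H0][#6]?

The pattern [#6][OX2H0][#6] describes an aliphatic oxygen bridging two carbons with no H on the oxygen — an ether.
The closest candidate here is a hydroxyl group (-OH), but the oxygen has H1, not H0 bridging two carbons. No other fragment satisfies the full query, so there is no match.

No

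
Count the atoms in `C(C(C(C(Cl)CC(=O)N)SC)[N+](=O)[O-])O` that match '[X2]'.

The query [X2] means: any atom with exactly two total connections (bonds + H).
Check the 15 heavy atoms by environment: 6× C (X4) → no; 1× S (X2) → match; 1× O (X2) → match; 1× C (X3) → no; 2× O (X1) → no; 1× N (X3) → no; 1× N (charge +1, X3) → no; 1× O (charge -1, X1) → no; 1× Cl (X1) → no.
Summing the matching environments: 1 + 1 = 2 matching atoms.

2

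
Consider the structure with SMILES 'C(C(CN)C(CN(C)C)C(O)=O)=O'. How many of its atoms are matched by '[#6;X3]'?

2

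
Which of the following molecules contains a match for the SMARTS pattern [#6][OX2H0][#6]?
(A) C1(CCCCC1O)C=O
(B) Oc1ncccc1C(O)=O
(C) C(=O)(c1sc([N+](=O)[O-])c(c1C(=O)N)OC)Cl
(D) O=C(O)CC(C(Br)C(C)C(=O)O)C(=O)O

[#6][OX2H0][#6] describes an aliphatic oxygen bridging two carbons with no H on the oxygen (an ether).
(A) has a hydroxyl group (-OH) but the oxygen has H1, not H0 bridging two carbons.
(B) has a carboxylic acid group (-C(=O)OH) but the -OH oxygen has H1; the =O is OX1, not OX2.
(C) contains a methoxy ether (-OCH3), which satisfies every atom and bond constraint.
(D) has a carboxylic acid group (-C(=O)OH) but the -OH oxygen has H1; the =O is OX1, not OX2.
So the answer is (C).

C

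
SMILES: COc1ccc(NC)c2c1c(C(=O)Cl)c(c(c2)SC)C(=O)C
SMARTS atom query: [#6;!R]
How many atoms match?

6

The query [#6;!R] means: carbon not in any ring.
Check the 22 heavy atoms by environment: 10× c (aromatic, in 6-ring) → no; 1× N (acyclic) → no; 6× C (acyclic) → match; 3× O (acyclic) → no; 1× Cl (acyclic) → no; 1× S (acyclic) → no.
That gives 6 matching atoms.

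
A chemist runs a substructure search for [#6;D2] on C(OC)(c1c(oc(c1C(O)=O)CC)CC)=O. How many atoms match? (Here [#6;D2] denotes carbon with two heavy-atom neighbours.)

2

The query [#6;D2] means: any carbon bonded to exactly two heavy atoms.
Check the 16 heavy atoms by environment: 1× o (aromatic, D2) → no; 4× c (aromatic, D3) → no; 2× C (D2) → match; 3× C (D1) → no; 2× C (D3) → no; 3× O (D1) → no; 1× O (D2) → no.
That gives 2 matching atoms.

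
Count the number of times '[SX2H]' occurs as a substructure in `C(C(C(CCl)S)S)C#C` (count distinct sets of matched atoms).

2

[SX2H] is the SMARTS for a thiol: an aliphatic sulfur with two connections, one being H.
The molecule carries 2 separate instances of a thiol (-SH) meeting every constraint; each maps to a distinct set of atoms, giving 2 matches.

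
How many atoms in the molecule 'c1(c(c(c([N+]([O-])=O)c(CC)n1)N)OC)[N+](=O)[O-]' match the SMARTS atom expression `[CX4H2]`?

1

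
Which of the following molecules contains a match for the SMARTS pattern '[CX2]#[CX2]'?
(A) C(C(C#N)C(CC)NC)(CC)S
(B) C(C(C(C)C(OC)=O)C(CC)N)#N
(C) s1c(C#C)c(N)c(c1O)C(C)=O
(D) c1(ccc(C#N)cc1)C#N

C

[CX2]#[CX2] describes a carbon-carbon triple bond (an alkyne).
(A) has a nitrile (-C#N) but the triple bond is C#N, not C#C.
(B) has a nitrile (-C#N) but the triple bond is C#N, not C#C.
(C) contains an ethynyl group (-C#CH), which satisfies every atom and bond constraint.
(D) has a nitrile (-C#N) but the triple bond is C#N, not C#C.
So the answer is (C).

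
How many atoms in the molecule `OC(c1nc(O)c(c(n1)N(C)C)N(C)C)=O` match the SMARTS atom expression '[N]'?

The query [N] means: uppercase N matches aliphatic (non-aromatic) nitrogen only.
Check the 16 heavy atoms by environment: 2× n (aromatic) → no; 4× c (aromatic) → no; 5× C → no; 3× O → no; 2× N → match.
That gives 2 matching atoms.

2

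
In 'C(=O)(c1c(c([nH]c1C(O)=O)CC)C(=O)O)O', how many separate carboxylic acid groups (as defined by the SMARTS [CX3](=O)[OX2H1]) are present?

3

[CX3](=O)[OX2H1] is the SMARTS for a carboxylic acid: an sp2 carbon double-bonded to O and single-bonded to an -OH oxygen.
The molecule carries 3 separate instances of a carboxylic acid group (-C(=O)OH) meeting every constraint; each maps to a distinct set of atoms, giving 3 matches.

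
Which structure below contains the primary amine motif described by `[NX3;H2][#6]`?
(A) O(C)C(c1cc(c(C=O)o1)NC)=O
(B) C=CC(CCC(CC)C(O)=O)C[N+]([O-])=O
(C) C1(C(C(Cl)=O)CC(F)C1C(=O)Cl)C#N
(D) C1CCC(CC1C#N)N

D

[NX3;H2][#6] describes a trivalent nitrogen with two H attached to carbon (a primary amine).
(A) has an N-methylamino group (-NHCH3) but the nitrogen bears two carbons and only one H (H1), not H2.
(B) has a nitro group (-[N+](=O)[O-]) but the nitrogen is [N+] with no H, not NX3H2.
(C) has a nitrile (-C#N) but the nitrogen is NX1 (triple-bonded), not NX3 with two H.
(D) contains a primary amino group (-NH2), which satisfies every atom and bond constraint.
So the answer is (D).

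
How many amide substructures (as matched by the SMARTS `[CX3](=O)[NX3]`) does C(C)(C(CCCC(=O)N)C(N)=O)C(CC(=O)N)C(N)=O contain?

4

[CX3](=O)[NX3] is the SMARTS for an amide: a carbonyl carbon bonded to a trivalent nitrogen.
The molecule carries 4 separate instances of a primary amide (-C(=O)NH2) meeting every constraint; each maps to a distinct set of atoms, giving 4 matches.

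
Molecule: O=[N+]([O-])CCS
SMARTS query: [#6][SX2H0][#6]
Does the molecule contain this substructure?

No

The pattern [#6][SX2H0][#6] describes an aliphatic sulfur bridging two carbons with no H on the sulfur — a thioether.
The closest candidate here is a thiol (-SH), but the sulfur has H1, not H0 bridging two carbons. No other fragment satisfies the full query, so there is no match.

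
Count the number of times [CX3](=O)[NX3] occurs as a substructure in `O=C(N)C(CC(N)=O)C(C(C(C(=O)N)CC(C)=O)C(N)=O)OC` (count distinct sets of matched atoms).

[CX3](=O)[NX3] is the SMARTS for an amide: a carbonyl carbon bonded to a trivalent nitrogen.
The molecule carries 4 separate instances of a primary amide (-C(=O)NH2) meeting every constraint; each maps to a distinct set of atoms, giving 4 matches.

4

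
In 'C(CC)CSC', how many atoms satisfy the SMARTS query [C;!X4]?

0

The query [C;!X4] means: aliphatic carbon that does not have four total connections.
Check the 6 heavy atoms by environment: 5× C (X4) → no; 1× S (X2) → no.
No environment satisfies the query, so 0 matching atoms.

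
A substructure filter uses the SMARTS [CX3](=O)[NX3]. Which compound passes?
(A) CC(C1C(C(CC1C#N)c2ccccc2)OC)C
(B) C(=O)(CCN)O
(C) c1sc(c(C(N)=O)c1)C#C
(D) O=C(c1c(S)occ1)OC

C

[CX3](=O)[NX3] describes a carbonyl carbon bonded to a trivalent nitrogen (an amide).
(A) has a nitrile (-C#N) but the nitrile N is NX1 (triple-bonded), not NX3.
(B) has a carboxylic acid group (-C(=O)OH) but the carbonyl is bonded to O, not to an NX3 nitrogen.
(C) contains a primary amide (-C(=O)NH2), which satisfies every atom and bond constraint.
(D) has a methyl-ester group (-C(=O)OCH3) but the carbonyl is bonded to O, not to an NX3 nitrogen.
So the answer is (C).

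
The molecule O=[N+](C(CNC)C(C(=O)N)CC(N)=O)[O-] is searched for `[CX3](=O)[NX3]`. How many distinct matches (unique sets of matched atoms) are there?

2

[CX3](=O)[NX3] is the SMARTS for an amide: a carbonyl carbon bonded to a trivalent nitrogen.
The molecule carries 2 separate instances of a primary amide (-C(=O)NH2) meeting every constraint; each maps to a distinct set of atoms, giving 2 matches.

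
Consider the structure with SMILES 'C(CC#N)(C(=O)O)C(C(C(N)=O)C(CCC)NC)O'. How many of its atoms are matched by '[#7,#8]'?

7

The query [#7,#8] means: nitrogen or oxygen (comma = OR).
Check the 19 heavy atoms by environment: 12× C → no; 3× N → match; 4× O → match.
Summing the matching environments: 3 + 4 = 7 matching atoms.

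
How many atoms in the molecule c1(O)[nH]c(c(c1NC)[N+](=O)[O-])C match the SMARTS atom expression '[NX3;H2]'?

0

Check the 12 heavy atoms by environment: 1× n (aromatic, H1, X3) → no; 4× c (aromatic, H0, X3) → no; 1× N (H1, X3) → no; 2× C (H3, X4) → no; 1× O (H1, X2) → no; 1× N (charge +1, H0, X3) → no; 1× O (charge -1, H0, X1) → no; 1× O (H0, X1) → no.
No environment satisfies the query, so 0 matching atoms.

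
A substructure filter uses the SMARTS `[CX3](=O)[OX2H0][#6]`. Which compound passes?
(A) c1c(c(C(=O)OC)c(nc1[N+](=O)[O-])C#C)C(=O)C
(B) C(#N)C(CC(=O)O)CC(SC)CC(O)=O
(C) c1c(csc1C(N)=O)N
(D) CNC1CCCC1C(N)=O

A

[CX3](=O)[OX2H0][#6] describes a carbonyl carbon bonded to an oxygen that is itself bonded to carbon (no H on that O) (an ester).
(A) contains a methyl-ester group (-C(=O)OCH3), which satisfies every atom and bond constraint.
(B) has a carboxylic acid group (-C(=O)OH) but the singly-bonded O carries H (OX2H1, not H0).
(C) has a primary amide (-C(=O)NH2) but the carbonyl is bonded to N, not to an O-C linkage.
(D) has a primary amide (-C(=O)NH2) but the carbonyl is bonded to N, not to an O-C linkage.
So the answer is (A).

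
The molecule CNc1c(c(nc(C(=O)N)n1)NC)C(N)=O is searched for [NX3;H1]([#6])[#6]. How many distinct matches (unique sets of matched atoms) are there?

2

[NX3;H1]([#6])[#6] is the SMARTS for a secondary amine: a trivalent nitrogen with one H, bonded to two carbons.
The molecule carries 2 separate instances of an N-methylamino group (-NHCH3) meeting every constraint; each maps to a distinct set of atoms, giving 2 matches.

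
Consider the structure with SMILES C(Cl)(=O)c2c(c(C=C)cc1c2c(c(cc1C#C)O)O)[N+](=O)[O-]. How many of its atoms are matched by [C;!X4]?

The query [C;!X4] means: aliphatic carbon that does not have four total connections.
Check the 22 heavy atoms by environment: 10× c (aromatic, X3) → no; 3× C (X3) → match; 2× O (X1) → no; 1× Cl (X1) → no; 2× O (X2) → no; 1× N (charge +1, X3) → no; 1× O (charge -1, X1) → no; 2× C (X2) → match.
Summing the matching environments: 3 + 2 = 5 matching atoms.

5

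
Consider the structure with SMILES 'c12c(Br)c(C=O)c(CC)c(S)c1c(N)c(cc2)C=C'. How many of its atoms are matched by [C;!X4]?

3

Check the 19 heavy atoms by environment: 10× c (aromatic, X3) → no; 1× S (X2) → no; 3× C (X3) → match; 1× O (X1) → no; 2× C (X4) → no; 1× Br (X1) → no; 1× N (X3) → no.
That gives 3 matching atoms.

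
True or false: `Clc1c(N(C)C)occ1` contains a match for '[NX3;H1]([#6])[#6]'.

False

The pattern [NX3;H1]([#6])[#6] describes a trivalent nitrogen with one H, bonded to two carbons — a secondary amine.
The closest candidate here is a dimethylamino group (-N(CH3)2), but the nitrogen has H0, not H1. No other fragment satisfies the full query, so there is no match.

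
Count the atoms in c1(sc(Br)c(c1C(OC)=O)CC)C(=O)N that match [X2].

2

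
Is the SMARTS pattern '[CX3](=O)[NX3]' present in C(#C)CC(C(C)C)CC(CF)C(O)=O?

No

The pattern [CX3](=O)[NX3] describes a carbonyl carbon bonded to a trivalent nitrogen — an amide.
The closest candidate here is a carboxylic acid group (-C(=O)OH), but the carbonyl is bonded to O, not to an NX3 nitrogen. No other fragment satisfies the full query, so there is no match.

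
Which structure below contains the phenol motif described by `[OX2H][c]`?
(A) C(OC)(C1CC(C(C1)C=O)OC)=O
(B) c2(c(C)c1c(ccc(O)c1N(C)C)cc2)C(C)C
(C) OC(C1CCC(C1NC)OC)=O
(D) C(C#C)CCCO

B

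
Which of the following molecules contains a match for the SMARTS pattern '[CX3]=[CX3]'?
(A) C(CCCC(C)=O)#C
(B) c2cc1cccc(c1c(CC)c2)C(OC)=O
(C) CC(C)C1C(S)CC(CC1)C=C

C

[CX3]=[CX3] describes a non-aromatic C=C double bond between two sp2 carbons (an alkene).
(A) has an ethynyl group (-C#CH) but the C-C bond is a triple bond, not a double bond.
(B) has an ethyl group (-CH2CH3) but its C-C bond is a single bond between CX4 carbons, not CX3=CX3.
(C) contains a vinyl group (-CH=CH2), which satisfies every atom and bond constraint.
So the answer is (C).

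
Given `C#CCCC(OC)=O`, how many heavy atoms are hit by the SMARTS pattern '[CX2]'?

2

The query [CX2] means: C with X2: aliphatic carbon with exactly 2 total connections.
Check the 8 heavy atoms by environment: 3× C (X4) → no; 2× C (X2) → match; 1× C (X3) → no; 1× O (X1) → no; 1× O (X2) → no.
That gives 2 matching atoms.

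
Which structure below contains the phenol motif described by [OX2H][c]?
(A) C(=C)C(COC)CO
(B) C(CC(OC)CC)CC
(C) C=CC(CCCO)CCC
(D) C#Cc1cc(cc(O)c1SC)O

D

[OX2H][c] describes a hydroxyl oxygen attached to an aromatic carbon (a phenol).
(A) has a hydroxyl group (-OH) but the -OH is on an aliphatic carbon, not an aromatic c.
(B) has a methoxy ether (-OCH3) but the oxygen has H0, not H1.
(C) has a hydroxyl group (-OH) but the -OH is on an aliphatic carbon, not an aromatic c.
(D) contains a hydroxyl group (-OH), which satisfies every atom and bond constraint.
So the answer is (D).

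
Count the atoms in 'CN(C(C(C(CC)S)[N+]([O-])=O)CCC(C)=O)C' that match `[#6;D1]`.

The query [#6;D1] means: carbon bonded to exactly one heavy atom.
Check the 17 heavy atoms by environment: 4× C (D1) → match; 3× C (D2) → no; 4× C (D3) → no; 1× S (D1) → no; 1× N (charge +1, D3) → no; 1× O (charge -1, D1) → no; 2× O (D1) → no; 1× N (D3) → no.
That gives 4 matching atoms.

4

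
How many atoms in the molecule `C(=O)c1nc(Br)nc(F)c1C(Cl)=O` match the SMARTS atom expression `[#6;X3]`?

6

The query [#6;X3] means: any carbon (aromatic or not) with three total connections.
Check the 13 heavy atoms by environment: 2× n (aromatic, X2) → no; 4× c (aromatic, X3) → match; 1× F (X1) → no; 2× C (X3) → match; 2× O (X1) → no; 1× Cl (X1) → no; 1× Br (X1) → no.
Summing the matching environments: 4 + 2 = 6 matching atoms.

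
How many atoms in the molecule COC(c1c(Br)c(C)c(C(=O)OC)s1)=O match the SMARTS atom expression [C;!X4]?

The query [C;!X4] means: aliphatic carbon that does not have four total connections.
Check the 15 heavy atoms by environment: 1× s (aromatic, X2) → no; 4× c (aromatic, X3) → no; 2× C (X3) → match; 2× O (X1) → no; 2× O (X2) → no; 3× C (X4) → no; 1× Br (X1) → no.
That gives 2 matching atoms.

2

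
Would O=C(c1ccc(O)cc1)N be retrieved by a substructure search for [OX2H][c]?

The pattern [OX2H][c] describes a hydroxyl oxygen attached to an aromatic carbon — a phenol.
The molecule carries a hydroxyl group (-OH), whose atoms satisfy every constraint of the query, so the pattern matches.

Yes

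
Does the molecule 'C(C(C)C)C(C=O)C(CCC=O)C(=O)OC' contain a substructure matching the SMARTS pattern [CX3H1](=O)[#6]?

Yes

The pattern [CX3H1](=O)[#6] describes an sp2 carbon with one H, double-bonded to O and single-bonded to carbon — an aldehyde.
The molecule carries an aldehyde (-CHO), whose atoms satisfy every constraint of the query, so the pattern matches.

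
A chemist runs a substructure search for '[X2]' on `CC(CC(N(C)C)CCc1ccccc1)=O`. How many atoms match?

Check the 16 heavy atoms by environment: 7× C (X4) → no; 1× N (X3) → no; 1× C (X3) → no; 1× O (X1) → no; 6× c (aromatic, X3) → no.
No environment satisfies the query, so 0 matching atoms.

0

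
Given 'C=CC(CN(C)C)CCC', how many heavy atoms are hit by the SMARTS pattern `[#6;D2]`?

4

The query [#6;D2] means: any carbon bonded to exactly two heavy atoms.
Check the 10 heavy atoms by environment: 4× C (D2) → match; 1× C (D3) → no; 4× C (D1) → no; 1× N (D3) → no.
That gives 4 matching atoms.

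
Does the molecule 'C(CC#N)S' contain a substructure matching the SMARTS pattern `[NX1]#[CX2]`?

Yes

The pattern [NX1]#[CX2] describes a nitrogen triple-bonded to a two-connected carbon — a nitrile.
The molecule carries a nitrile (-C#N), whose atoms satisfy every constraint of the query, so the pattern matches.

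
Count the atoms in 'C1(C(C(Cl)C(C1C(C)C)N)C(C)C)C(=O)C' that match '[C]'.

13

The query [C] means: uppercase C matches aliphatic (non-aromatic) carbon only.
Check the 16 heavy atoms by environment: 13× C → match; 1× Cl → no; 1× N → no; 1× O → no.
That gives 13 matching atoms.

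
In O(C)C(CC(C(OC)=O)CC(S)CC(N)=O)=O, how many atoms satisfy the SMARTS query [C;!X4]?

The query [C;!X4] means: aliphatic carbon that does not have four total connections.
Check the 17 heavy atoms by environment: 7× C (X4) → no; 3× C (X3) → match; 3× O (X1) → no; 2× O (X2) → no; 1× S (X2) → no; 1× N (X3) → no.
That gives 3 matching atoms.

3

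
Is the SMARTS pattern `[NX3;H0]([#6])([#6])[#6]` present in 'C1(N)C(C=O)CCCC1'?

No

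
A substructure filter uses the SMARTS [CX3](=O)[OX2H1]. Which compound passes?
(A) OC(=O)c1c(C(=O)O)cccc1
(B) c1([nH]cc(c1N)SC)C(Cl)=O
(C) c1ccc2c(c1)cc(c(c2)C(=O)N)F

[CX3](=O)[OX2H1] describes an sp2 carbon double-bonded to O and single-bonded to an -OH oxygen (a carboxylic acid).
(A) contains a carboxylic acid group (-C(=O)OH), which satisfies every atom and bond constraint.
(B) has an acyl chloride (-C(=O)Cl) but the carbonyl is bonded to Cl, not to an -OH oxygen.
(C) has a primary amide (-C(=O)NH2) but the carbonyl is bonded to N, not to an -OH oxygen.
So the answer is (A).

A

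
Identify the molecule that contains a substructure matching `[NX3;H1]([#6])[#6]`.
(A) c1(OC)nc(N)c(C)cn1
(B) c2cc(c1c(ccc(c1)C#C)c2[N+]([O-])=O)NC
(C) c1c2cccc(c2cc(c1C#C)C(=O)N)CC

[NX3;H1]([#6])[#6] describes a trivalent nitrogen with one H, bonded to two carbons (a secondary amine).
(A) has a primary amino group (-NH2) but the nitrogen has H2 and only one carbon neighbour.
(B) contains an N-methylamino group (-NHCH3), which satisfies every atom and bond constraint.
(C) has a primary amide (-C(=O)NH2) but the -C(=O)NH2 nitrogen has H2, not H1.
So the answer is (B).

B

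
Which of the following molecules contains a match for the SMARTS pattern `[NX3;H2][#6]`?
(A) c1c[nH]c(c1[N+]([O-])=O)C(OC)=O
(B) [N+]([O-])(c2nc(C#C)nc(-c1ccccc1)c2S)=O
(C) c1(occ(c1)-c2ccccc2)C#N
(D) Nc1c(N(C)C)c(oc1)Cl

D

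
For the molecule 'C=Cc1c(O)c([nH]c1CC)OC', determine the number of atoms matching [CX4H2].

1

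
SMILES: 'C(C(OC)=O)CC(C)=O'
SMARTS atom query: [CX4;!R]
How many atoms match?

4

Check the 9 heavy atoms by environment: 4× C (X4, acyclic) → match; 2× C (X3, acyclic) → no; 2× O (X1, acyclic) → no; 1× O (X2, acyclic) → no.
That gives 4 matching atoms.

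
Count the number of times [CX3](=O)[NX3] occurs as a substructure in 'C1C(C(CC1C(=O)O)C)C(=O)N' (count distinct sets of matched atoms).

[CX3](=O)[NX3] is the SMARTS for an amide: a carbonyl carbon bonded to a trivalent nitrogen.
Exactly one fragment in the molecule meets all constraints, giving 1 match.

1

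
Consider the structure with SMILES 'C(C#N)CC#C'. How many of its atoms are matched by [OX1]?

0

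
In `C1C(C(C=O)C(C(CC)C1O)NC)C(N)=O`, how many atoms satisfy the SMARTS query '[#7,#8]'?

5

Check the 16 heavy atoms by environment: 11× C → no; 3× O → match; 2× N → match.
Summing the matching environments: 3 + 2 = 5 matching atoms.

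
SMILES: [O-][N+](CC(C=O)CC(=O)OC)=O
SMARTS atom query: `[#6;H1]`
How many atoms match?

Check the 12 heavy atoms by environment: 2× C (H2) → no; 2× C (H1) → match; 4× O (H0) → no; 1× N (charge +1, H0) → no; 1× O (charge -1, H0) → no; 1× C (H0) → no; 1× C (H3) → no.
That gives 2 matching atoms.

2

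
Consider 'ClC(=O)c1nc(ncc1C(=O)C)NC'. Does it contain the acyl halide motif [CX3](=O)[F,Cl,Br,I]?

Yes

The pattern [CX3](=O)[F,Cl,Br,I] describes a carbonyl carbon bonded to a halogen — an acyl halide.
The molecule carries an acyl chloride (-C(=O)Cl), whose atoms satisfy every constraint of the query, so the pattern matches.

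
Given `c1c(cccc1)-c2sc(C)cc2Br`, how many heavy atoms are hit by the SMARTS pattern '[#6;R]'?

10

The query [#6;R] means: carbon that is part of a ring.
Check the 13 heavy atoms by environment: 1× s (aromatic, in 5-ring) → no; 4× c (aromatic, in 5-ring) → match; 6× c (aromatic, in 6-ring) → match; 1× C (acyclic) → no; 1× Br (acyclic) → no.
Summing the matching environments: 4 + 6 = 10 matching atoms.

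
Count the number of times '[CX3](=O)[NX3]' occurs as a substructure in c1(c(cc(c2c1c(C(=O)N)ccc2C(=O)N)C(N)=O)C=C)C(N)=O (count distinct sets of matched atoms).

4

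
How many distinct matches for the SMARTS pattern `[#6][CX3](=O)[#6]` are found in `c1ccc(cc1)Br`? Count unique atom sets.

[#6][CX3](=O)[#6] is the SMARTS for a ketone: a carbonyl carbon (no H) flanked by two carbons.
No fragment in the molecule satisfies every constraint, giving 0 matches.

0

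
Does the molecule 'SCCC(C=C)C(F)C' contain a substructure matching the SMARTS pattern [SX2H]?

Yes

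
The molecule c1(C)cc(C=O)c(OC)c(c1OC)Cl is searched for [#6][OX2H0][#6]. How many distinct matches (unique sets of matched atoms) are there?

2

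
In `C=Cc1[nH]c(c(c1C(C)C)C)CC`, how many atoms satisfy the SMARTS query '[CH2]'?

2

Check the 13 heavy atoms by environment: 1× n (aromatic, H1) → no; 4× c (aromatic, H0) → no; 4× C (H3) → no; 2× C (H1) → no; 2× C (H2) → match.
That gives 2 matching atoms.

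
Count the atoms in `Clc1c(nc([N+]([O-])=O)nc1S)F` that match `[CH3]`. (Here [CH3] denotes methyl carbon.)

0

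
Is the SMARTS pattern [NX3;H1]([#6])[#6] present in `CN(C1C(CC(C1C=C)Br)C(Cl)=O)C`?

No

The pattern [NX3;H1]([#6])[#6] describes a trivalent nitrogen with one H, bonded to two carbons — a secondary amine.
The closest candidate here is a dimethylamino group (-N(CH3)2), but the nitrogen has H0, not H1. No other fragment satisfies the full query, so there is no match.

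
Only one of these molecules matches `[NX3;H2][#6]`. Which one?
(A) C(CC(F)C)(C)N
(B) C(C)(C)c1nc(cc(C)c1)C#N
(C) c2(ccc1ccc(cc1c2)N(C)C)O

[NX3;H2][#6] describes a trivalent nitrogen with two H attached to carbon (a primary amine).
(A) contains a primary amino group (-NH2), which satisfies every atom and bond constraint.
(B) has a nitrile (-C#N) but the nitrogen is NX1 (triple-bonded), not NX3 with two H.
(C) has a dimethylamino group (-N(CH3)2) but the nitrogen has H0, not H2.
So the answer is (A).

A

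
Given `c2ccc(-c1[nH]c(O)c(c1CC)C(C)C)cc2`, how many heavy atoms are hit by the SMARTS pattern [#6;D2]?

The query [#6;D2] means: any carbon bonded to exactly two heavy atoms.
Check the 17 heavy atoms by environment: 1× n (aromatic, D2) → no; 5× c (aromatic, D3) → no; 1× C (D2) → match; 3× C (D1) → no; 5× c (aromatic, D2) → match; 1× O (D1) → no; 1× C (D3) → no.
Summing the matching environments: 1 + 5 = 6 matching atoms.

6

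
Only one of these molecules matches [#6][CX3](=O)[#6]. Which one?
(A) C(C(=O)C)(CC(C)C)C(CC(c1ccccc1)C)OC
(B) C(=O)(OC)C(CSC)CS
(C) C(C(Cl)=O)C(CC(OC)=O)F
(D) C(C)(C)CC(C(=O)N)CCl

A

[#6][CX3](=O)[#6] describes a carbonyl carbon (no H) flanked by two carbons (a ketone).
(A) contains an acetyl/ketone group (-C(=O)CH3), which satisfies every atom and bond constraint.
(B) has a methyl-ester group (-C(=O)OCH3) but one neighbour of the carbonyl carbon is O, not C.
(C) has a methyl-ester group (-C(=O)OCH3) but one neighbour of the carbonyl carbon is O, not C.
(D) has a primary amide (-C(=O)NH2) but one neighbour of the carbonyl carbon is N, not C.
So the answer is (A).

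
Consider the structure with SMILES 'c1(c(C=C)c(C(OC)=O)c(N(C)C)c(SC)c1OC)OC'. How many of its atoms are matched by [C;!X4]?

3

The query [C;!X4] means: aliphatic carbon that does not have four total connections.
Check the 21 heavy atoms by environment: 6× c (aromatic, X3) → no; 3× C (X3) → match; 1× O (X1) → no; 3× O (X2) → no; 6× C (X4) → no; 1× N (X3) → no; 1× S (X2) → no.
That gives 3 matching atoms.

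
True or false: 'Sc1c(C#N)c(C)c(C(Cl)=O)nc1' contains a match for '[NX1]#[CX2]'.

The pattern [NX1]#[CX2] describes a nitrogen triple-bonded to a two-connected carbon — a nitrile.
The molecule carries a nitrile (-C#N), whose atoms satisfy every constraint of the query, so the pattern matches.

True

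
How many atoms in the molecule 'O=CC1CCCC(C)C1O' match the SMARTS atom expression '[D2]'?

4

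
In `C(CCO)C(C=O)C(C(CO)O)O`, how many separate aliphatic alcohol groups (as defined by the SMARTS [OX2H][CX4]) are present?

4

[OX2H][CX4] is the SMARTS for an aliphatic alcohol: a hydroxyl oxygen bound to an sp3 (X4) carbon.
The molecule carries 4 separate instances of a hydroxyl group (-OH) meeting every constraint; each maps to a distinct set of atoms, giving 4 matches.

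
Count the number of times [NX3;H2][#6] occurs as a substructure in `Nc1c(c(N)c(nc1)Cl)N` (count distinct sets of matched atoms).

3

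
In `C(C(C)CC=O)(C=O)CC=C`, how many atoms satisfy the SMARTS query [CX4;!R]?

5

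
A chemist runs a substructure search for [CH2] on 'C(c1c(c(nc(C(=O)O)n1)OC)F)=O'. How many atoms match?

0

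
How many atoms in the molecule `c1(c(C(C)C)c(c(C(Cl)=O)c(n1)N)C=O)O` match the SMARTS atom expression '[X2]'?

Check the 16 heavy atoms by environment: 1× n (aromatic, X2) → match; 5× c (aromatic, X3) → no; 1× N (X3) → no; 2× C (X3) → no; 2× O (X1) → no; 1× Cl (X1) → no; 1× O (X2) → match; 3× C (X4) → no.
Summing the matching environments: 1 + 1 = 2 matching atoms.

2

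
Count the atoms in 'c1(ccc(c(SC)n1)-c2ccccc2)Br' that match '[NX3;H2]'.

Check the 15 heavy atoms by environment: 1× n (aromatic, H0, X2) → no; 4× c (aromatic, H0, X3) → no; 7× c (aromatic, H1, X3) → no; 1× S (H0, X2) → no; 1× C (H3, X4) → no; 1× Br (H0, X1) → no.
No environment satisfies the query, so 0 matching atoms.

0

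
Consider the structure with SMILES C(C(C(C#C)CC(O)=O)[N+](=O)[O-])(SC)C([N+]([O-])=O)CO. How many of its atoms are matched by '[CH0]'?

2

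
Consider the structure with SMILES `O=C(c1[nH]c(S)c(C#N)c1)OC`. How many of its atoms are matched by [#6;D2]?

The query [#6;D2] means: any carbon bonded to exactly two heavy atoms.
Check the 12 heavy atoms by environment: 1× n (aromatic, D2) → no; 3× c (aromatic, D3) → no; 1× c (aromatic, D2) → match; 1× C (D2) → match; 1× N (D1) → no; 1× C (D3) → no; 1× O (D1) → no; 1× O (D2) → no; 1× C (D1) → no; 1× S (D1) → no.
Summing the matching environments: 1 + 1 = 2 matching atoms.

2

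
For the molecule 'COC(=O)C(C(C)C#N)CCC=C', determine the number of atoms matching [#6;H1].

3

The query [#6;H1] means: any carbon bearing exactly one hydrogen.
Check the 13 heavy atoms by environment: 2× C (H3) → no; 3× C (H1) → match; 3× C (H2) → no; 2× C (H0) → no; 1× N (H0) → no; 2× O (H0) → no.
That gives 3 matching atoms.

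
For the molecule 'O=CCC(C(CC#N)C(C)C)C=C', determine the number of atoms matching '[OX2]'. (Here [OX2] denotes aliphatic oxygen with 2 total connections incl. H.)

0

The query [OX2] means: aliphatic oxygen with two total connections — ether, hydroxyl, or ester single-bond O.
Check the 13 heavy atoms by environment: 7× C (X4) → no; 1× C (X2) → no; 1× N (X1) → no; 3× C (X3) → no; 1× O (X1) → no.
No environment satisfies the query, so 0 matching atoms.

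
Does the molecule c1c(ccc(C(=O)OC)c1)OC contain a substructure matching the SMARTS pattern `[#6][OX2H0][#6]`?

Yes

The pattern [#6][OX2H0][#6] describes an aliphatic oxygen bridging two carbons with no H on the oxygen — an ether.
The molecule carries a methoxy ether (-OCH3), whose atoms satisfy every constraint of the query, so the pattern matches.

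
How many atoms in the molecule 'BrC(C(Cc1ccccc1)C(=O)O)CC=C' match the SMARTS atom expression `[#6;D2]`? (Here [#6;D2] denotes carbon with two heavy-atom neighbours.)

8

Check the 16 heavy atoms by environment: 3× C (D2) → match; 3× C (D3) → no; 2× O (D1) → no; 1× Br (D1) → no; 1× C (D1) → no; 1× c (aromatic, D3) → no; 5× c (aromatic, D2) → match.
Summing the matching environments: 3 + 5 = 8 matching atoms.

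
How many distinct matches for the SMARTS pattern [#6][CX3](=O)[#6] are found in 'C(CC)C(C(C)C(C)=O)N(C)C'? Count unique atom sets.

[#6][CX3](=O)[#6] is the SMARTS for a ketone: a carbonyl carbon (no H) flanked by two carbons.
Exactly one fragment in the molecule meets all constraints, giving 1 match.

1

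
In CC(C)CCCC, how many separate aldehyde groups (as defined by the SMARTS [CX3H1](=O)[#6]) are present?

[CX3H1](=O)[#6] is the SMARTS for an aldehyde: an sp2 carbon with one H, double-bonded to O and single-bonded to carbon.
No fragment in the molecule satisfies every constraint, giving 0 matches.

0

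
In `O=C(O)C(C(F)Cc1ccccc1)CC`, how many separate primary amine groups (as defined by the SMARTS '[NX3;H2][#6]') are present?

[NX3;H2][#6] is the SMARTS for a primary amine: a trivalent nitrogen with two H attached to carbon.
No fragment in the molecule satisfies every constraint, giving 0 matches.

0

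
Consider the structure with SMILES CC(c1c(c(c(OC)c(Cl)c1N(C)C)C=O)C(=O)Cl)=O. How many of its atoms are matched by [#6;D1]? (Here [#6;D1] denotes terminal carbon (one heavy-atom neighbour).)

4

The query [#6;D1] means: carbon bonded to exactly one heavy atom.
Check the 20 heavy atoms by environment: 6× c (aromatic, D3) → no; 2× C (D3) → no; 3× O (D1) → no; 2× Cl (D1) → no; 1× C (D2) → no; 1× N (D3) → no; 4× C (D1) → match; 1× O (D2) → no.
That gives 4 matching atoms.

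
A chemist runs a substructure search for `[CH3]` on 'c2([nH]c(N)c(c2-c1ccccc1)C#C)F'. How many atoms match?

0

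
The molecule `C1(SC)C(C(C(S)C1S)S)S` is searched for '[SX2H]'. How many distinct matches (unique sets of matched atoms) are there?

[SX2H] is the SMARTS for a thiol: an aliphatic sulfur with two connections, one being H.
The molecule carries 4 separate instances of a thiol (-SH) meeting every constraint; each maps to a distinct set of atoms, giving 4 matches.

4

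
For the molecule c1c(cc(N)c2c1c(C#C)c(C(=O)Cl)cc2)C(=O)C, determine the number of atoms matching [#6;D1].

Check the 19 heavy atoms by environment: 6× c (aromatic, D3) → no; 4× c (aromatic, D2) → no; 2× C (D3) → no; 2× O (D1) → no; 2× C (D1) → match; 1× Cl (D1) → no; 1× C (D2) → no; 1× N (D1) → no.
That gives 2 matching atoms.

2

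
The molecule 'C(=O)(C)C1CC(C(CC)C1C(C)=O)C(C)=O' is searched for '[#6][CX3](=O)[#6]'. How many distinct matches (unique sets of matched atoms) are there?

3

[#6][CX3](=O)[#6] is the SMARTS for a ketone: a carbonyl carbon (no H) flanked by two carbons.
The molecule carries 3 separate instances of an acetyl/ketone group (-C(=O)CH3) meeting every constraint; each maps to a distinct set of atoms, giving 3 matches.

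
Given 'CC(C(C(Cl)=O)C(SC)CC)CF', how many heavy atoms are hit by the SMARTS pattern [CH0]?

1

Check the 13 heavy atoms by environment: 2× C (H2) → no; 3× C (H1) → no; 1× F (H0) → no; 3× C (H3) → no; 1× S (H0) → no; 1× C (H0) → match; 1× O (H0) → no; 1× Cl (H0) → no.
That gives 1 matching atom.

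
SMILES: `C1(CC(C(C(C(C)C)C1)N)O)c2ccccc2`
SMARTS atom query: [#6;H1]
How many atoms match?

10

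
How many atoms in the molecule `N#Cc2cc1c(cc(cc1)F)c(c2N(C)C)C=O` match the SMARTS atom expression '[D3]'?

7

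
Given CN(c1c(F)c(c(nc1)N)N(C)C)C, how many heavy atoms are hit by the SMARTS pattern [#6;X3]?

5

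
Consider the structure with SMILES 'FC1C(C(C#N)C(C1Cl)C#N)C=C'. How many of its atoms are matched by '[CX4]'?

5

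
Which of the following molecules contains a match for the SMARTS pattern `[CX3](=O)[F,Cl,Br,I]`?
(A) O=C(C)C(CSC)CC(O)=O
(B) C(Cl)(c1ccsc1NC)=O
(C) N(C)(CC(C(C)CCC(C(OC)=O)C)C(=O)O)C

B

[CX3](=O)[F,Cl,Br,I] describes a carbonyl carbon bonded to a halogen (an acyl halide).
(A) has a carboxylic acid group (-C(=O)OH) but the carbonyl is bonded to -OH, not to a halogen.
(B) contains an acyl chloride (-C(=O)Cl), which satisfies every atom and bond constraint.
(C) has a methyl-ester group (-C(=O)OCH3) but the carbonyl is bonded to -O-C, not to a halogen.
So the answer is (B).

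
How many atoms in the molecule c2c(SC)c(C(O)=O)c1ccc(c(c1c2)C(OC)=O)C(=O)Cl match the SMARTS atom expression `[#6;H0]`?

9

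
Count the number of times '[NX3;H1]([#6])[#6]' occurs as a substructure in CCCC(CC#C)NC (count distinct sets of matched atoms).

[NX3;H1]([#6])[#6] is the SMARTS for a secondary amine: a trivalent nitrogen with one H, bonded to two carbons.
Exactly one fragment in the molecule meets all constraints, giving 1 match.

1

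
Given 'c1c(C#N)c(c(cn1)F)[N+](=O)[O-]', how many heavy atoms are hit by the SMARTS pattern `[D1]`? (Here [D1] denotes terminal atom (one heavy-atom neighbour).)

4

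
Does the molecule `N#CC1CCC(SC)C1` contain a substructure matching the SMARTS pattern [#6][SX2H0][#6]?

Yes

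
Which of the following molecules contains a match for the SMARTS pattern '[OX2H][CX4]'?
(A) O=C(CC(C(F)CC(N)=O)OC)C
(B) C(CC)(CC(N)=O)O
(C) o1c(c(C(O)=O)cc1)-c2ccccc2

B

[OX2H][CX4] describes a hydroxyl oxygen bound to an sp3 (X4) carbon (an aliphatic alcohol).
(A) has a methoxy ether (-OCH3) but the oxygen has H0 (ether), not H1.
(B) contains a hydroxyl group (-OH), which satisfies every atom and bond constraint.
(C) has a carboxylic acid group (-C(=O)OH) but the -OH is on a CX3 carbonyl carbon, not a CX4 carbon.
So the answer is (B).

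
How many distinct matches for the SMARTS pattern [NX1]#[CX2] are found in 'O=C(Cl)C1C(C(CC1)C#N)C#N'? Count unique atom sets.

2

[NX1]#[CX2] is the SMARTS for a nitrile: a nitrogen triple-bonded to a two-connected carbon.
The molecule carries 2 separate instances of a nitrile (-C#N) meeting every constraint; each maps to a distinct set of atoms, giving 2 matches.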